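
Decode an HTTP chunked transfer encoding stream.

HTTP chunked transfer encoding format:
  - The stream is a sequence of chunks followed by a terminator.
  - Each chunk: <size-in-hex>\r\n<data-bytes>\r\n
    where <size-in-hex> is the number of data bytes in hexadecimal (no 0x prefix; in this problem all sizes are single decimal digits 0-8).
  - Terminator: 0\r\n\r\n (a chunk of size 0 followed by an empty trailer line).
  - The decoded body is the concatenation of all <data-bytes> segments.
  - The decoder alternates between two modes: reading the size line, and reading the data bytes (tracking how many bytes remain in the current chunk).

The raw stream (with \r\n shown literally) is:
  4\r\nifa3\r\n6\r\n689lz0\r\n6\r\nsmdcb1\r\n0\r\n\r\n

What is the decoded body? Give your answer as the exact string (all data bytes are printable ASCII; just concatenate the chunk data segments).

Answer: ifa3689lz0smdcb1

Derivation:
Chunk 1: stream[0..1]='4' size=0x4=4, data at stream[3..7]='ifa3' -> body[0..4], body so far='ifa3'
Chunk 2: stream[9..10]='6' size=0x6=6, data at stream[12..18]='689lz0' -> body[4..10], body so far='ifa3689lz0'
Chunk 3: stream[20..21]='6' size=0x6=6, data at stream[23..29]='smdcb1' -> body[10..16], body so far='ifa3689lz0smdcb1'
Chunk 4: stream[31..32]='0' size=0 (terminator). Final body='ifa3689lz0smdcb1' (16 bytes)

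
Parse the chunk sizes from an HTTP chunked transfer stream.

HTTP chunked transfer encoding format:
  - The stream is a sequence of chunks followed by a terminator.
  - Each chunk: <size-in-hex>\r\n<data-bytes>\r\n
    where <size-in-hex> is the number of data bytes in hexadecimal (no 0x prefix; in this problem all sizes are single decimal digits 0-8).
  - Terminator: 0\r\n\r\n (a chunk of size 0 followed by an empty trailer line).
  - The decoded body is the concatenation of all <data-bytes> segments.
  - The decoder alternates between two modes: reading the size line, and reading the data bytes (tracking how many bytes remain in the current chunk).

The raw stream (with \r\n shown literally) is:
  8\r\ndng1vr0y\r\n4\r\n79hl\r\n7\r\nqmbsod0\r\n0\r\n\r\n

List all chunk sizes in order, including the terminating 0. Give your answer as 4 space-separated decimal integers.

Chunk 1: stream[0..1]='8' size=0x8=8, data at stream[3..11]='dng1vr0y' -> body[0..8], body so far='dng1vr0y'
Chunk 2: stream[13..14]='4' size=0x4=4, data at stream[16..20]='79hl' -> body[8..12], body so far='dng1vr0y79hl'
Chunk 3: stream[22..23]='7' size=0x7=7, data at stream[25..32]='qmbsod0' -> body[12..19], body so far='dng1vr0y79hlqmbsod0'
Chunk 4: stream[34..35]='0' size=0 (terminator). Final body='dng1vr0y79hlqmbsod0' (19 bytes)

Answer: 8 4 7 0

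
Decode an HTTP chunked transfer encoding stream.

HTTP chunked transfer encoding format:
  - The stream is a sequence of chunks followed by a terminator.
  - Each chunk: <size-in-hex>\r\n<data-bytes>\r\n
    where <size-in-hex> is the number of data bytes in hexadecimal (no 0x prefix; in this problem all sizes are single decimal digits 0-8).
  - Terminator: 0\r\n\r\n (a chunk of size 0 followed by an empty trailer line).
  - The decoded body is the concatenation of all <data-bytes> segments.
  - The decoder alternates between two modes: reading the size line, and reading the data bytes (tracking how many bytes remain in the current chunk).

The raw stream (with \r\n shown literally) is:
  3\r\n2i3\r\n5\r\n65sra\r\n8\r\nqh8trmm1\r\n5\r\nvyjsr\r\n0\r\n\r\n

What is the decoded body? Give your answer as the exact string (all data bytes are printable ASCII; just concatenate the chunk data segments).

Answer: 2i365sraqh8trmm1vyjsr

Derivation:
Chunk 1: stream[0..1]='3' size=0x3=3, data at stream[3..6]='2i3' -> body[0..3], body so far='2i3'
Chunk 2: stream[8..9]='5' size=0x5=5, data at stream[11..16]='65sra' -> body[3..8], body so far='2i365sra'
Chunk 3: stream[18..19]='8' size=0x8=8, data at stream[21..29]='qh8trmm1' -> body[8..16], body so far='2i365sraqh8trmm1'
Chunk 4: stream[31..32]='5' size=0x5=5, data at stream[34..39]='vyjsr' -> body[16..21], body so far='2i365sraqh8trmm1vyjsr'
Chunk 5: stream[41..42]='0' size=0 (terminator). Final body='2i365sraqh8trmm1vyjsr' (21 bytes)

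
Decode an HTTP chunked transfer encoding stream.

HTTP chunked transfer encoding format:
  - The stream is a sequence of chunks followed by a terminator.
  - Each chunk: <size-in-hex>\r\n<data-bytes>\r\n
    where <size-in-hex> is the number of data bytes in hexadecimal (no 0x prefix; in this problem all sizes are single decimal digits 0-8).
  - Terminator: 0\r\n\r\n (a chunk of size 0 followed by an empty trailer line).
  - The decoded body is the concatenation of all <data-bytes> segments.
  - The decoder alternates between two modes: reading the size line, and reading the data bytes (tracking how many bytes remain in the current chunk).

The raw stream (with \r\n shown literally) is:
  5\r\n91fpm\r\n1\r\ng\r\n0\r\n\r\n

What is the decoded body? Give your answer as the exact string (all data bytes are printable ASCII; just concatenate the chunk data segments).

Chunk 1: stream[0..1]='5' size=0x5=5, data at stream[3..8]='91fpm' -> body[0..5], body so far='91fpm'
Chunk 2: stream[10..11]='1' size=0x1=1, data at stream[13..14]='g' -> body[5..6], body so far='91fpmg'
Chunk 3: stream[16..17]='0' size=0 (terminator). Final body='91fpmg' (6 bytes)

Answer: 91fpmg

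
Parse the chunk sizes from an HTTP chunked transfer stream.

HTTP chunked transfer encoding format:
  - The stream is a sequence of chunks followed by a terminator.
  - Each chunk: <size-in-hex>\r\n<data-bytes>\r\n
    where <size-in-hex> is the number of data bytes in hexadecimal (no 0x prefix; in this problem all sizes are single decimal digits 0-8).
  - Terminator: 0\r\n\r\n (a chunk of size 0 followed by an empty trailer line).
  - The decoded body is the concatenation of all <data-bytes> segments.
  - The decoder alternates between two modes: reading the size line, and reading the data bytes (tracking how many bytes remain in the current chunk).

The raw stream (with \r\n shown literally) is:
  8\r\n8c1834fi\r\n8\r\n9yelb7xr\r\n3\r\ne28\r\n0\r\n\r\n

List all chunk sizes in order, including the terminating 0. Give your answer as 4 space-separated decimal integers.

Answer: 8 8 3 0

Derivation:
Chunk 1: stream[0..1]='8' size=0x8=8, data at stream[3..11]='8c1834fi' -> body[0..8], body so far='8c1834fi'
Chunk 2: stream[13..14]='8' size=0x8=8, data at stream[16..24]='9yelb7xr' -> body[8..16], body so far='8c1834fi9yelb7xr'
Chunk 3: stream[26..27]='3' size=0x3=3, data at stream[29..32]='e28' -> body[16..19], body so far='8c1834fi9yelb7xre28'
Chunk 4: stream[34..35]='0' size=0 (terminator). Final body='8c1834fi9yelb7xre28' (19 bytes)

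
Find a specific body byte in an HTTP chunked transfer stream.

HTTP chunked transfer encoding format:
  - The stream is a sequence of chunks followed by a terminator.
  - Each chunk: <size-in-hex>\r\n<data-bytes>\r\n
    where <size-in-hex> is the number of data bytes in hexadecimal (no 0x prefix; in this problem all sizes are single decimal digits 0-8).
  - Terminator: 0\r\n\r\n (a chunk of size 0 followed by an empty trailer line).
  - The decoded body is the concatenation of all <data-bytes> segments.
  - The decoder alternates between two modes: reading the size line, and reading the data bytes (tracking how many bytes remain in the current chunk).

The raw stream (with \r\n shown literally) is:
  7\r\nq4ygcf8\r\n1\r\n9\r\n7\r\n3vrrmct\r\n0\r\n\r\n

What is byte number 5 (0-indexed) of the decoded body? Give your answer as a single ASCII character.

Answer: f

Derivation:
Chunk 1: stream[0..1]='7' size=0x7=7, data at stream[3..10]='q4ygcf8' -> body[0..7], body so far='q4ygcf8'
Chunk 2: stream[12..13]='1' size=0x1=1, data at stream[15..16]='9' -> body[7..8], body so far='q4ygcf89'
Chunk 3: stream[18..19]='7' size=0x7=7, data at stream[21..28]='3vrrmct' -> body[8..15], body so far='q4ygcf893vrrmct'
Chunk 4: stream[30..31]='0' size=0 (terminator). Final body='q4ygcf893vrrmct' (15 bytes)
Body byte 5 = 'f'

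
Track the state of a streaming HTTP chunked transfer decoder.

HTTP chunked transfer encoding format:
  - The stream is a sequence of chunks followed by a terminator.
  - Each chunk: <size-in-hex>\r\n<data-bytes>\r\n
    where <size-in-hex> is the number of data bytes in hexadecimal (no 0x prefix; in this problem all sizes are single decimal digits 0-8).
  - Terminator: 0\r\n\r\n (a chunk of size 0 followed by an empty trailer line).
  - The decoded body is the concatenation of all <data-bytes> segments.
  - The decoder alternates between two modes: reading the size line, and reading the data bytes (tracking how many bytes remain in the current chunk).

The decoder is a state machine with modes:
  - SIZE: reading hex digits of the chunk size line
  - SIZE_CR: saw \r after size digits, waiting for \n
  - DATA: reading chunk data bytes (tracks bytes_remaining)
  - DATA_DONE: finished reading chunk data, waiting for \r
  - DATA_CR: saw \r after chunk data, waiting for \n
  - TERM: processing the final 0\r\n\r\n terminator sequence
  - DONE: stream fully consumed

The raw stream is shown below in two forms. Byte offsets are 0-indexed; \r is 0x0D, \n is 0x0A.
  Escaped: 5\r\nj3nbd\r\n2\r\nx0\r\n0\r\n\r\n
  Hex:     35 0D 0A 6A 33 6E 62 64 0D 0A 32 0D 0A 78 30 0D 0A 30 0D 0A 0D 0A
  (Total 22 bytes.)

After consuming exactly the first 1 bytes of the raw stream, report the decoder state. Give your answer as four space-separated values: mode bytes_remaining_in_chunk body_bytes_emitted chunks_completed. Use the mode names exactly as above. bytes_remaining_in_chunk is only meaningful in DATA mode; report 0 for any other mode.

Answer: SIZE 0 0 0

Derivation:
Byte 0 = '5': mode=SIZE remaining=0 emitted=0 chunks_done=0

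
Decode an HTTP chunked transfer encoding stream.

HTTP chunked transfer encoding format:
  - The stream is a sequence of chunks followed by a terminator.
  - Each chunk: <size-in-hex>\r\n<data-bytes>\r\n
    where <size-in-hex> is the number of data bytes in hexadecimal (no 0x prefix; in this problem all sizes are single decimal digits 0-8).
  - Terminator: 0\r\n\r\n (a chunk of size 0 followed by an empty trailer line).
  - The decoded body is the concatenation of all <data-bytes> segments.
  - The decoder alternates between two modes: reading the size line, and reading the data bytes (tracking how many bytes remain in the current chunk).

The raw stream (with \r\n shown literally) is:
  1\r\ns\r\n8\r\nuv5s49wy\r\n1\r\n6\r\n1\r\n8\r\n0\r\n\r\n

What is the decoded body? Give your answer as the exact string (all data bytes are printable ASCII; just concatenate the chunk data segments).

Answer: suv5s49wy68

Derivation:
Chunk 1: stream[0..1]='1' size=0x1=1, data at stream[3..4]='s' -> body[0..1], body so far='s'
Chunk 2: stream[6..7]='8' size=0x8=8, data at stream[9..17]='uv5s49wy' -> body[1..9], body so far='suv5s49wy'
Chunk 3: stream[19..20]='1' size=0x1=1, data at stream[22..23]='6' -> body[9..10], body so far='suv5s49wy6'
Chunk 4: stream[25..26]='1' size=0x1=1, data at stream[28..29]='8' -> body[10..11], body so far='suv5s49wy68'
Chunk 5: stream[31..32]='0' size=0 (terminator). Final body='suv5s49wy68' (11 bytes)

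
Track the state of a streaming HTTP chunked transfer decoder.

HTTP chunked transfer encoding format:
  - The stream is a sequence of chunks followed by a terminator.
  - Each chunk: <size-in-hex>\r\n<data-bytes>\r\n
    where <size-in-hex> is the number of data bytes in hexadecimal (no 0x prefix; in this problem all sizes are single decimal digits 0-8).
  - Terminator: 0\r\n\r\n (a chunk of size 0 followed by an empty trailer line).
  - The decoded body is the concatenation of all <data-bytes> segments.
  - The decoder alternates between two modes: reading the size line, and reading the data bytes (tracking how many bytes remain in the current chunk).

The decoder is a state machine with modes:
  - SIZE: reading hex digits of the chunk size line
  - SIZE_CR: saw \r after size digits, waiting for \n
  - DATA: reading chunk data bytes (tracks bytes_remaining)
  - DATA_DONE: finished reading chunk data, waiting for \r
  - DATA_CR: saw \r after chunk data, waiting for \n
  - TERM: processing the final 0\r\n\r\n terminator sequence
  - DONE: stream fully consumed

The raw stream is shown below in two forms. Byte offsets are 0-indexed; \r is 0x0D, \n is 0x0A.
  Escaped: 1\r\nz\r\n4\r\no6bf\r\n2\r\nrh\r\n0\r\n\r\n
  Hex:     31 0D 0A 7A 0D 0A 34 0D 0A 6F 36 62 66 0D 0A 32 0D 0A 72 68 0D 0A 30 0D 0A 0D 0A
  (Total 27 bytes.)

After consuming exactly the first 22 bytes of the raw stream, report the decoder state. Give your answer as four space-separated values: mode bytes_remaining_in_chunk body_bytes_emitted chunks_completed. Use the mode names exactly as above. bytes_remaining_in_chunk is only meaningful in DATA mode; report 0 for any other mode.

Answer: SIZE 0 7 3

Derivation:
Byte 0 = '1': mode=SIZE remaining=0 emitted=0 chunks_done=0
Byte 1 = 0x0D: mode=SIZE_CR remaining=0 emitted=0 chunks_done=0
Byte 2 = 0x0A: mode=DATA remaining=1 emitted=0 chunks_done=0
Byte 3 = 'z': mode=DATA_DONE remaining=0 emitted=1 chunks_done=0
Byte 4 = 0x0D: mode=DATA_CR remaining=0 emitted=1 chunks_done=0
Byte 5 = 0x0A: mode=SIZE remaining=0 emitted=1 chunks_done=1
Byte 6 = '4': mode=SIZE remaining=0 emitted=1 chunks_done=1
Byte 7 = 0x0D: mode=SIZE_CR remaining=0 emitted=1 chunks_done=1
Byte 8 = 0x0A: mode=DATA remaining=4 emitted=1 chunks_done=1
Byte 9 = 'o': mode=DATA remaining=3 emitted=2 chunks_done=1
Byte 10 = '6': mode=DATA remaining=2 emitted=3 chunks_done=1
Byte 11 = 'b': mode=DATA remaining=1 emitted=4 chunks_done=1
Byte 12 = 'f': mode=DATA_DONE remaining=0 emitted=5 chunks_done=1
Byte 13 = 0x0D: mode=DATA_CR remaining=0 emitted=5 chunks_done=1
Byte 14 = 0x0A: mode=SIZE remaining=0 emitted=5 chunks_done=2
Byte 15 = '2': mode=SIZE remaining=0 emitted=5 chunks_done=2
Byte 16 = 0x0D: mode=SIZE_CR remaining=0 emitted=5 chunks_done=2
Byte 17 = 0x0A: mode=DATA remaining=2 emitted=5 chunks_done=2
Byte 18 = 'r': mode=DATA remaining=1 emitted=6 chunks_done=2
Byte 19 = 'h': mode=DATA_DONE remaining=0 emitted=7 chunks_done=2
Byte 20 = 0x0D: mode=DATA_CR remaining=0 emitted=7 chunks_done=2
Byte 21 = 0x0A: mode=SIZE remaining=0 emitted=7 chunks_done=3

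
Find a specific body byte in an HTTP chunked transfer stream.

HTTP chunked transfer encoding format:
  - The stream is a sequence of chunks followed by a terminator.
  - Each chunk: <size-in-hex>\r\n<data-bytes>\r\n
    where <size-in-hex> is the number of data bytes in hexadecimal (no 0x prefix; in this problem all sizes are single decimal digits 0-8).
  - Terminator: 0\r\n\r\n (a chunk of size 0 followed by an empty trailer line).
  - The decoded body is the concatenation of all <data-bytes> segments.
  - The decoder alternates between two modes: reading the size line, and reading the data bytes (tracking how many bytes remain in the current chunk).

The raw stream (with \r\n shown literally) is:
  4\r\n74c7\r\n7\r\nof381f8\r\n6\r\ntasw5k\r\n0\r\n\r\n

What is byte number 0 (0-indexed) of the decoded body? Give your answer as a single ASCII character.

Answer: 7

Derivation:
Chunk 1: stream[0..1]='4' size=0x4=4, data at stream[3..7]='74c7' -> body[0..4], body so far='74c7'
Chunk 2: stream[9..10]='7' size=0x7=7, data at stream[12..19]='of381f8' -> body[4..11], body so far='74c7of381f8'
Chunk 3: stream[21..22]='6' size=0x6=6, data at stream[24..30]='tasw5k' -> body[11..17], body so far='74c7of381f8tasw5k'
Chunk 4: stream[32..33]='0' size=0 (terminator). Final body='74c7of381f8tasw5k' (17 bytes)
Body byte 0 = '7'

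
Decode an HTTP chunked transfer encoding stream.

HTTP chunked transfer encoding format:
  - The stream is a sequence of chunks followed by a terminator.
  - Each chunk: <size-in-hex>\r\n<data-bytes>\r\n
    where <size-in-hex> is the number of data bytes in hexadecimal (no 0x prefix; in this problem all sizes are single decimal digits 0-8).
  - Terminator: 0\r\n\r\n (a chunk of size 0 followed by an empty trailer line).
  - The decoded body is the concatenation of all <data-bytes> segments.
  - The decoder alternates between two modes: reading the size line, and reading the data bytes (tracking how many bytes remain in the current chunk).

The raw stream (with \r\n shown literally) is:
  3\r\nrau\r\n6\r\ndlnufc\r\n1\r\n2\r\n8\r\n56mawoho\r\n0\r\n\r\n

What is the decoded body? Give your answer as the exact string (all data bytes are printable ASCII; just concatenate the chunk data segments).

Chunk 1: stream[0..1]='3' size=0x3=3, data at stream[3..6]='rau' -> body[0..3], body so far='rau'
Chunk 2: stream[8..9]='6' size=0x6=6, data at stream[11..17]='dlnufc' -> body[3..9], body so far='raudlnufc'
Chunk 3: stream[19..20]='1' size=0x1=1, data at stream[22..23]='2' -> body[9..10], body so far='raudlnufc2'
Chunk 4: stream[25..26]='8' size=0x8=8, data at stream[28..36]='56mawoho' -> body[10..18], body so far='raudlnufc256mawoho'
Chunk 5: stream[38..39]='0' size=0 (terminator). Final body='raudlnufc256mawoho' (18 bytes)

Answer: raudlnufc256mawoho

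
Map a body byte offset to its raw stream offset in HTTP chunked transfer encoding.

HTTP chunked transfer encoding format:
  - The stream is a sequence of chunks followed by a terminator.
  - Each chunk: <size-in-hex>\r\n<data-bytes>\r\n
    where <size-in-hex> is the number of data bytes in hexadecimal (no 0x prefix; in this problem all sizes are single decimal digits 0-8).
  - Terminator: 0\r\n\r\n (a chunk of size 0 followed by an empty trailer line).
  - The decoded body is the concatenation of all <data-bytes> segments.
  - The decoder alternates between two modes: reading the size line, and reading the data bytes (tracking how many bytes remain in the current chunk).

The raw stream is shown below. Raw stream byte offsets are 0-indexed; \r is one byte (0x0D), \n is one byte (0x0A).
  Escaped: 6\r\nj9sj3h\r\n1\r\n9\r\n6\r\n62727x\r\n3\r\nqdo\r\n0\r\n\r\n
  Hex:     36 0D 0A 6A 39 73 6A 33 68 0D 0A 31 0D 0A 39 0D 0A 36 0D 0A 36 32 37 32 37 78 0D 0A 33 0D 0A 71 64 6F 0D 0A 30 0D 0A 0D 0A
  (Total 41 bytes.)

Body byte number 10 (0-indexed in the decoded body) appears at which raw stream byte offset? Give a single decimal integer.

Answer: 23

Derivation:
Chunk 1: stream[0..1]='6' size=0x6=6, data at stream[3..9]='j9sj3h' -> body[0..6], body so far='j9sj3h'
Chunk 2: stream[11..12]='1' size=0x1=1, data at stream[14..15]='9' -> body[6..7], body so far='j9sj3h9'
Chunk 3: stream[17..18]='6' size=0x6=6, data at stream[20..26]='62727x' -> body[7..13], body so far='j9sj3h962727x'
Chunk 4: stream[28..29]='3' size=0x3=3, data at stream[31..34]='qdo' -> body[13..16], body so far='j9sj3h962727xqdo'
Chunk 5: stream[36..37]='0' size=0 (terminator). Final body='j9sj3h962727xqdo' (16 bytes)
Body byte 10 at stream offset 23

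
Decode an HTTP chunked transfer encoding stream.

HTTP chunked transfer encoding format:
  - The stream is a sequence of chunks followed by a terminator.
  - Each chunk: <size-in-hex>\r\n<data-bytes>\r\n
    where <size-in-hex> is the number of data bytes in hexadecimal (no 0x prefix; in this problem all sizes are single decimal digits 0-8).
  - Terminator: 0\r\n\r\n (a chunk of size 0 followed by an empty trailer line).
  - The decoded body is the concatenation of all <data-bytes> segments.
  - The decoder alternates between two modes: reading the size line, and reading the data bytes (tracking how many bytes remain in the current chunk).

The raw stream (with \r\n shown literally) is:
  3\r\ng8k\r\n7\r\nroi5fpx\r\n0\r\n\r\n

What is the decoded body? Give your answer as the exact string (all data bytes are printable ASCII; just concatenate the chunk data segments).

Answer: g8kroi5fpx

Derivation:
Chunk 1: stream[0..1]='3' size=0x3=3, data at stream[3..6]='g8k' -> body[0..3], body so far='g8k'
Chunk 2: stream[8..9]='7' size=0x7=7, data at stream[11..18]='roi5fpx' -> body[3..10], body so far='g8kroi5fpx'
Chunk 3: stream[20..21]='0' size=0 (terminator). Final body='g8kroi5fpx' (10 bytes)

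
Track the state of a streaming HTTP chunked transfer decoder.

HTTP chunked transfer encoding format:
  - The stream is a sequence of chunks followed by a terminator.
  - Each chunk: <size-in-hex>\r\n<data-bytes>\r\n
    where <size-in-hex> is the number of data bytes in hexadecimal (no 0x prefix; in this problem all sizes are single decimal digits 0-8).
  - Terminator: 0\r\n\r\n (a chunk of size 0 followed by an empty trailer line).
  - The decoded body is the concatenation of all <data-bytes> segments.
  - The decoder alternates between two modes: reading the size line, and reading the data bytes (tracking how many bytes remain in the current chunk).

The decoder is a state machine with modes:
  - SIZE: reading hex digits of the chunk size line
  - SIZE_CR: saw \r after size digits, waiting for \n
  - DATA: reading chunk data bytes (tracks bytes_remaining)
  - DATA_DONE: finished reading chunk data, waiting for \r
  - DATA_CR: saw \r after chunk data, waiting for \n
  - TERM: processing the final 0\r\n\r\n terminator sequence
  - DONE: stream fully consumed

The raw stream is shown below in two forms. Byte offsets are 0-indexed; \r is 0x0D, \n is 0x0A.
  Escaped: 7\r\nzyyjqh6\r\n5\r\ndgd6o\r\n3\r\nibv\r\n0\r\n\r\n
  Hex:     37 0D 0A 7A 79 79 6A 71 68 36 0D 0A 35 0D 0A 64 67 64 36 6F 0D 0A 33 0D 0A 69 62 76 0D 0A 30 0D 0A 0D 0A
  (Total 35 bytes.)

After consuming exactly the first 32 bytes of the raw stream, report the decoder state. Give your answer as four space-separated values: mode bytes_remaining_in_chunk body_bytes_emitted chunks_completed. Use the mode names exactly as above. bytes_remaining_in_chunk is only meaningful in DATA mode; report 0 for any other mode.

Answer: SIZE_CR 0 15 3

Derivation:
Byte 0 = '7': mode=SIZE remaining=0 emitted=0 chunks_done=0
Byte 1 = 0x0D: mode=SIZE_CR remaining=0 emitted=0 chunks_done=0
Byte 2 = 0x0A: mode=DATA remaining=7 emitted=0 chunks_done=0
Byte 3 = 'z': mode=DATA remaining=6 emitted=1 chunks_done=0
Byte 4 = 'y': mode=DATA remaining=5 emitted=2 chunks_done=0
Byte 5 = 'y': mode=DATA remaining=4 emitted=3 chunks_done=0
Byte 6 = 'j': mode=DATA remaining=3 emitted=4 chunks_done=0
Byte 7 = 'q': mode=DATA remaining=2 emitted=5 chunks_done=0
Byte 8 = 'h': mode=DATA remaining=1 emitted=6 chunks_done=0
Byte 9 = '6': mode=DATA_DONE remaining=0 emitted=7 chunks_done=0
Byte 10 = 0x0D: mode=DATA_CR remaining=0 emitted=7 chunks_done=0
Byte 11 = 0x0A: mode=SIZE remaining=0 emitted=7 chunks_done=1
Byte 12 = '5': mode=SIZE remaining=0 emitted=7 chunks_done=1
Byte 13 = 0x0D: mode=SIZE_CR remaining=0 emitted=7 chunks_done=1
Byte 14 = 0x0A: mode=DATA remaining=5 emitted=7 chunks_done=1
Byte 15 = 'd': mode=DATA remaining=4 emitted=8 chunks_done=1
Byte 16 = 'g': mode=DATA remaining=3 emitted=9 chunks_done=1
Byte 17 = 'd': mode=DATA remaining=2 emitted=10 chunks_done=1
Byte 18 = '6': mode=DATA remaining=1 emitted=11 chunks_done=1
Byte 19 = 'o': mode=DATA_DONE remaining=0 emitted=12 chunks_done=1
Byte 20 = 0x0D: mode=DATA_CR remaining=0 emitted=12 chunks_done=1
Byte 21 = 0x0A: mode=SIZE remaining=0 emitted=12 chunks_done=2
Byte 22 = '3': mode=SIZE remaining=0 emitted=12 chunks_done=2
Byte 23 = 0x0D: mode=SIZE_CR remaining=0 emitted=12 chunks_done=2
Byte 24 = 0x0A: mode=DATA remaining=3 emitted=12 chunks_done=2
Byte 25 = 'i': mode=DATA remaining=2 emitted=13 chunks_done=2
Byte 26 = 'b': mode=DATA remaining=1 emitted=14 chunks_done=2
Byte 27 = 'v': mode=DATA_DONE remaining=0 emitted=15 chunks_done=2
Byte 28 = 0x0D: mode=DATA_CR remaining=0 emitted=15 chunks_done=2
Byte 29 = 0x0A: mode=SIZE remaining=0 emitted=15 chunks_done=3
Byte 30 = '0': mode=SIZE remaining=0 emitted=15 chunks_done=3
Byte 31 = 0x0D: mode=SIZE_CR remaining=0 emitted=15 chunks_done=3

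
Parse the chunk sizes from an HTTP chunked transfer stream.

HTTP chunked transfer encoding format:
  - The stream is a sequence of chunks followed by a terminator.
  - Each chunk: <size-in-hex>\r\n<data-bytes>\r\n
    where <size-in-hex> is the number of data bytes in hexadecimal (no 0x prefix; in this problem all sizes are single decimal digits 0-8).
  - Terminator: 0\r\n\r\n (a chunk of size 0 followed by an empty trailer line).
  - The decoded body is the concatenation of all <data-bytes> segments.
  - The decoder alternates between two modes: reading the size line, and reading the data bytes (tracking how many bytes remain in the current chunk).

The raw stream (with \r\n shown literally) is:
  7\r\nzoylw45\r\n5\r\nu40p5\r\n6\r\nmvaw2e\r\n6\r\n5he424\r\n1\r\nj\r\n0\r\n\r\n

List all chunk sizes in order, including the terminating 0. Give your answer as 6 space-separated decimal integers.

Chunk 1: stream[0..1]='7' size=0x7=7, data at stream[3..10]='zoylw45' -> body[0..7], body so far='zoylw45'
Chunk 2: stream[12..13]='5' size=0x5=5, data at stream[15..20]='u40p5' -> body[7..12], body so far='zoylw45u40p5'
Chunk 3: stream[22..23]='6' size=0x6=6, data at stream[25..31]='mvaw2e' -> body[12..18], body so far='zoylw45u40p5mvaw2e'
Chunk 4: stream[33..34]='6' size=0x6=6, data at stream[36..42]='5he424' -> body[18..24], body so far='zoylw45u40p5mvaw2e5he424'
Chunk 5: stream[44..45]='1' size=0x1=1, data at stream[47..48]='j' -> body[24..25], body so far='zoylw45u40p5mvaw2e5he424j'
Chunk 6: stream[50..51]='0' size=0 (terminator). Final body='zoylw45u40p5mvaw2e5he424j' (25 bytes)

Answer: 7 5 6 6 1 0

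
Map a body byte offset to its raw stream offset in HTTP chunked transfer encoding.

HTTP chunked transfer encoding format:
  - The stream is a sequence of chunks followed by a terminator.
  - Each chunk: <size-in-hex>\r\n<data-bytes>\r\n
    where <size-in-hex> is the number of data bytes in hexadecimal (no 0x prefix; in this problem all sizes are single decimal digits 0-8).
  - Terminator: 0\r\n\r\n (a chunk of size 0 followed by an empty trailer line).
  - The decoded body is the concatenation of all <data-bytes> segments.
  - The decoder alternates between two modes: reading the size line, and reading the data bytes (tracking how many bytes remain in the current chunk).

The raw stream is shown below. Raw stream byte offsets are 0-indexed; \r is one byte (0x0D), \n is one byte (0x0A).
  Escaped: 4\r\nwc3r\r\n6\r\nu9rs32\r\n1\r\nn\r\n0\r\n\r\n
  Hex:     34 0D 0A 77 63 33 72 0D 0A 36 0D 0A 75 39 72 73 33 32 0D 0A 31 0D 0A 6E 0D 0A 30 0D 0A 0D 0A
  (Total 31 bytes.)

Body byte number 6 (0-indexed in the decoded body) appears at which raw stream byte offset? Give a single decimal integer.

Answer: 14

Derivation:
Chunk 1: stream[0..1]='4' size=0x4=4, data at stream[3..7]='wc3r' -> body[0..4], body so far='wc3r'
Chunk 2: stream[9..10]='6' size=0x6=6, data at stream[12..18]='u9rs32' -> body[4..10], body so far='wc3ru9rs32'
Chunk 3: stream[20..21]='1' size=0x1=1, data at stream[23..24]='n' -> body[10..11], body so far='wc3ru9rs32n'
Chunk 4: stream[26..27]='0' size=0 (terminator). Final body='wc3ru9rs32n' (11 bytes)
Body byte 6 at stream offset 14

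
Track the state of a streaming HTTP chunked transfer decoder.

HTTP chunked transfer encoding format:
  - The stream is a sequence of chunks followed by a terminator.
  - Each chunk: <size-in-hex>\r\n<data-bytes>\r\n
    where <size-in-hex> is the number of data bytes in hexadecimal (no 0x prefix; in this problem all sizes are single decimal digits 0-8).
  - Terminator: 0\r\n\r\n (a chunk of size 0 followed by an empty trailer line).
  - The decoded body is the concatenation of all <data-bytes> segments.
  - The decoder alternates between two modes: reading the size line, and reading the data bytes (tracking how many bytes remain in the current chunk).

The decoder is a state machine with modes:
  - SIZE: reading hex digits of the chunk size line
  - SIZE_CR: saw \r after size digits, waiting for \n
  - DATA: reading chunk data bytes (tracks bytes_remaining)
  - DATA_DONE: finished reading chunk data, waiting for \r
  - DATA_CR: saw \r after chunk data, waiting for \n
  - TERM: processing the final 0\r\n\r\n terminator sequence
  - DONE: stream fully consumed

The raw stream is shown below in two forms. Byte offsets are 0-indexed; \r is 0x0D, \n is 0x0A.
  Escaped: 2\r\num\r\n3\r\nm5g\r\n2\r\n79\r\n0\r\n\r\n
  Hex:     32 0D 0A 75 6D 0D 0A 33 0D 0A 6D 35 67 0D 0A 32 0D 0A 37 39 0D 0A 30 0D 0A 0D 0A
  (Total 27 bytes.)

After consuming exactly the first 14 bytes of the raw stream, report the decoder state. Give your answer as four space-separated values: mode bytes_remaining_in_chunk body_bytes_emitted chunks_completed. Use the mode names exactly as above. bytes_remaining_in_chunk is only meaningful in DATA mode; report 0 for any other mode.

Answer: DATA_CR 0 5 1

Derivation:
Byte 0 = '2': mode=SIZE remaining=0 emitted=0 chunks_done=0
Byte 1 = 0x0D: mode=SIZE_CR remaining=0 emitted=0 chunks_done=0
Byte 2 = 0x0A: mode=DATA remaining=2 emitted=0 chunks_done=0
Byte 3 = 'u': mode=DATA remaining=1 emitted=1 chunks_done=0
Byte 4 = 'm': mode=DATA_DONE remaining=0 emitted=2 chunks_done=0
Byte 5 = 0x0D: mode=DATA_CR remaining=0 emitted=2 chunks_done=0
Byte 6 = 0x0A: mode=SIZE remaining=0 emitted=2 chunks_done=1
Byte 7 = '3': mode=SIZE remaining=0 emitted=2 chunks_done=1
Byte 8 = 0x0D: mode=SIZE_CR remaining=0 emitted=2 chunks_done=1
Byte 9 = 0x0A: mode=DATA remaining=3 emitted=2 chunks_done=1
Byte 10 = 'm': mode=DATA remaining=2 emitted=3 chunks_done=1
Byte 11 = '5': mode=DATA remaining=1 emitted=4 chunks_done=1
Byte 12 = 'g': mode=DATA_DONE remaining=0 emitted=5 chunks_done=1
Byte 13 = 0x0D: mode=DATA_CR remaining=0 emitted=5 chunks_done=1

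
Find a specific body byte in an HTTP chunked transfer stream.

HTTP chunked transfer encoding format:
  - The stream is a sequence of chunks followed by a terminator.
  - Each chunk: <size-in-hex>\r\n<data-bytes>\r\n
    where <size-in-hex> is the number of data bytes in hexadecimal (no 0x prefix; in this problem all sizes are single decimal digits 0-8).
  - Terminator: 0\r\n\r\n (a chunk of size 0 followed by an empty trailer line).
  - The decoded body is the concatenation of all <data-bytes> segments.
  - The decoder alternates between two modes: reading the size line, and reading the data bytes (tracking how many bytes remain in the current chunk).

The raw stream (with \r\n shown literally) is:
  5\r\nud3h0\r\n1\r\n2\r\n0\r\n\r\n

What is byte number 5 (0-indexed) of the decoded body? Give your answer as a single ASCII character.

Chunk 1: stream[0..1]='5' size=0x5=5, data at stream[3..8]='ud3h0' -> body[0..5], body so far='ud3h0'
Chunk 2: stream[10..11]='1' size=0x1=1, data at stream[13..14]='2' -> body[5..6], body so far='ud3h02'
Chunk 3: stream[16..17]='0' size=0 (terminator). Final body='ud3h02' (6 bytes)
Body byte 5 = '2'

Answer: 2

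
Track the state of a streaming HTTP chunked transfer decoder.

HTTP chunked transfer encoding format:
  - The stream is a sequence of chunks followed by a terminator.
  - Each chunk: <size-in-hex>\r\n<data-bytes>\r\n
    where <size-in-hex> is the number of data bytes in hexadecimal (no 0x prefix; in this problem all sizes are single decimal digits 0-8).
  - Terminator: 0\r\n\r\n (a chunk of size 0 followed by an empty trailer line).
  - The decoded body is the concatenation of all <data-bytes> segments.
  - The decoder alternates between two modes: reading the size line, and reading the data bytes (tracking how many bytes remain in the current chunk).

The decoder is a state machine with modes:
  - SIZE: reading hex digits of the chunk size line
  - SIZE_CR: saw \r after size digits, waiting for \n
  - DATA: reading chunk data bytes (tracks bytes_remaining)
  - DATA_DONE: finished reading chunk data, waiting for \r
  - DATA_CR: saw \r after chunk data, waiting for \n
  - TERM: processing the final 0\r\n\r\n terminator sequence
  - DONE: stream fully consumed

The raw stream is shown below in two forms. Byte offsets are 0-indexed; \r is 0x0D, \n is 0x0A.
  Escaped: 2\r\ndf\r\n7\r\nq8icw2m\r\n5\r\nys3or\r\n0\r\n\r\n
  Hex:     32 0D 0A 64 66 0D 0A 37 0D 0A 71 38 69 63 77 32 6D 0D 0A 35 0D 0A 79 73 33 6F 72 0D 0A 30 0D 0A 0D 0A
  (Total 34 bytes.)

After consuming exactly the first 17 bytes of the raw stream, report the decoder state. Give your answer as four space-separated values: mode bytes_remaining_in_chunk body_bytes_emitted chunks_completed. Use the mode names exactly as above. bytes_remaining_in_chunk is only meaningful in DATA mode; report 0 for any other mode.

Byte 0 = '2': mode=SIZE remaining=0 emitted=0 chunks_done=0
Byte 1 = 0x0D: mode=SIZE_CR remaining=0 emitted=0 chunks_done=0
Byte 2 = 0x0A: mode=DATA remaining=2 emitted=0 chunks_done=0
Byte 3 = 'd': mode=DATA remaining=1 emitted=1 chunks_done=0
Byte 4 = 'f': mode=DATA_DONE remaining=0 emitted=2 chunks_done=0
Byte 5 = 0x0D: mode=DATA_CR remaining=0 emitted=2 chunks_done=0
Byte 6 = 0x0A: mode=SIZE remaining=0 emitted=2 chunks_done=1
Byte 7 = '7': mode=SIZE remaining=0 emitted=2 chunks_done=1
Byte 8 = 0x0D: mode=SIZE_CR remaining=0 emitted=2 chunks_done=1
Byte 9 = 0x0A: mode=DATA remaining=7 emitted=2 chunks_done=1
Byte 10 = 'q': mode=DATA remaining=6 emitted=3 chunks_done=1
Byte 11 = '8': mode=DATA remaining=5 emitted=4 chunks_done=1
Byte 12 = 'i': mode=DATA remaining=4 emitted=5 chunks_done=1
Byte 13 = 'c': mode=DATA remaining=3 emitted=6 chunks_done=1
Byte 14 = 'w': mode=DATA remaining=2 emitted=7 chunks_done=1
Byte 15 = '2': mode=DATA remaining=1 emitted=8 chunks_done=1
Byte 16 = 'm': mode=DATA_DONE remaining=0 emitted=9 chunks_done=1

Answer: DATA_DONE 0 9 1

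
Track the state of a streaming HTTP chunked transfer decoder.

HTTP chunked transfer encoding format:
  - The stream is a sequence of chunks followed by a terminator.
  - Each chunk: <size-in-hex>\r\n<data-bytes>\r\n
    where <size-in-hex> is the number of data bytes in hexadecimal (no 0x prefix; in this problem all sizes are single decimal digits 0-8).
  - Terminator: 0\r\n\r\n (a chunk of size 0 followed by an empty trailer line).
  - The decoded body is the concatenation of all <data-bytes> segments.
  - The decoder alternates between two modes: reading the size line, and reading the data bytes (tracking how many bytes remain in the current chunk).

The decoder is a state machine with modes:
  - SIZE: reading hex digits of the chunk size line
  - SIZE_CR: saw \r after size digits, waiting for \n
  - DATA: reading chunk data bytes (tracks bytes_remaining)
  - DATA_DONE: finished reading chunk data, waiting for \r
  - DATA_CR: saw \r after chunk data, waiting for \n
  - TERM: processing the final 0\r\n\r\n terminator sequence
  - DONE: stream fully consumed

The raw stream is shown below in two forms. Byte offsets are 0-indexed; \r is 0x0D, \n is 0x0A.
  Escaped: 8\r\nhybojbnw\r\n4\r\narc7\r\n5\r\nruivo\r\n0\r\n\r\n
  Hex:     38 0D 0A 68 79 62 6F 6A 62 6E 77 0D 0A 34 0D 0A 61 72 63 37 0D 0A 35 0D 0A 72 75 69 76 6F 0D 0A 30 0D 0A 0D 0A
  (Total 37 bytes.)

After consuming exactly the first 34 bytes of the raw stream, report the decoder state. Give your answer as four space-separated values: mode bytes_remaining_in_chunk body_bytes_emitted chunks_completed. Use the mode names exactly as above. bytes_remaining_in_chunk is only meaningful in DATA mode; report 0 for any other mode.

Answer: SIZE_CR 0 17 3

Derivation:
Byte 0 = '8': mode=SIZE remaining=0 emitted=0 chunks_done=0
Byte 1 = 0x0D: mode=SIZE_CR remaining=0 emitted=0 chunks_done=0
Byte 2 = 0x0A: mode=DATA remaining=8 emitted=0 chunks_done=0
Byte 3 = 'h': mode=DATA remaining=7 emitted=1 chunks_done=0
Byte 4 = 'y': mode=DATA remaining=6 emitted=2 chunks_done=0
Byte 5 = 'b': mode=DATA remaining=5 emitted=3 chunks_done=0
Byte 6 = 'o': mode=DATA remaining=4 emitted=4 chunks_done=0
Byte 7 = 'j': mode=DATA remaining=3 emitted=5 chunks_done=0
Byte 8 = 'b': mode=DATA remaining=2 emitted=6 chunks_done=0
Byte 9 = 'n': mode=DATA remaining=1 emitted=7 chunks_done=0
Byte 10 = 'w': mode=DATA_DONE remaining=0 emitted=8 chunks_done=0
Byte 11 = 0x0D: mode=DATA_CR remaining=0 emitted=8 chunks_done=0
Byte 12 = 0x0A: mode=SIZE remaining=0 emitted=8 chunks_done=1
Byte 13 = '4': mode=SIZE remaining=0 emitted=8 chunks_done=1
Byte 14 = 0x0D: mode=SIZE_CR remaining=0 emitted=8 chunks_done=1
Byte 15 = 0x0A: mode=DATA remaining=4 emitted=8 chunks_done=1
Byte 16 = 'a': mode=DATA remaining=3 emitted=9 chunks_done=1
Byte 17 = 'r': mode=DATA remaining=2 emitted=10 chunks_done=1
Byte 18 = 'c': mode=DATA remaining=1 emitted=11 chunks_done=1
Byte 19 = '7': mode=DATA_DONE remaining=0 emitted=12 chunks_done=1
Byte 20 = 0x0D: mode=DATA_CR remaining=0 emitted=12 chunks_done=1
Byte 21 = 0x0A: mode=SIZE remaining=0 emitted=12 chunks_done=2
Byte 22 = '5': mode=SIZE remaining=0 emitted=12 chunks_done=2
Byte 23 = 0x0D: mode=SIZE_CR remaining=0 emitted=12 chunks_done=2
Byte 24 = 0x0A: mode=DATA remaining=5 emitted=12 chunks_done=2
Byte 25 = 'r': mode=DATA remaining=4 emitted=13 chunks_done=2
Byte 26 = 'u': mode=DATA remaining=3 emitted=14 chunks_done=2
Byte 27 = 'i': mode=DATA remaining=2 emitted=15 chunks_done=2
Byte 28 = 'v': mode=DATA remaining=1 emitted=16 chunks_done=2
Byte 29 = 'o': mode=DATA_DONE remaining=0 emitted=17 chunks_done=2
Byte 30 = 0x0D: mode=DATA_CR remaining=0 emitted=17 chunks_done=2
Byte 31 = 0x0A: mode=SIZE remaining=0 emitted=17 chunks_done=3
Byte 32 = '0': mode=SIZE remaining=0 emitted=17 chunks_done=3
Byte 33 = 0x0D: mode=SIZE_CR remaining=0 emitted=17 chunks_done=3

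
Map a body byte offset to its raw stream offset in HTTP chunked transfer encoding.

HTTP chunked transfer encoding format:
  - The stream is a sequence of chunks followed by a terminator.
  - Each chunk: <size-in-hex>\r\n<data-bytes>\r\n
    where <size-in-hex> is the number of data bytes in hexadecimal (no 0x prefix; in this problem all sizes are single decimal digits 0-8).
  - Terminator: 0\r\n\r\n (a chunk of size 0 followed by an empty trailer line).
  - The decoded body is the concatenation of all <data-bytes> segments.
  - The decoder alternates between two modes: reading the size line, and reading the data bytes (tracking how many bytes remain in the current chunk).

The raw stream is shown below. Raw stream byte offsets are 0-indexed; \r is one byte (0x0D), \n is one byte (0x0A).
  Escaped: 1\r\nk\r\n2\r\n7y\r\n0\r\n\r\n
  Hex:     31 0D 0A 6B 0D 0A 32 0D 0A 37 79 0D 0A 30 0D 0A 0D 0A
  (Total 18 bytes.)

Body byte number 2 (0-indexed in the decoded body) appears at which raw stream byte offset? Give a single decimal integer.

Answer: 10

Derivation:
Chunk 1: stream[0..1]='1' size=0x1=1, data at stream[3..4]='k' -> body[0..1], body so far='k'
Chunk 2: stream[6..7]='2' size=0x2=2, data at stream[9..11]='7y' -> body[1..3], body so far='k7y'
Chunk 3: stream[13..14]='0' size=0 (terminator). Final body='k7y' (3 bytes)
Body byte 2 at stream offset 10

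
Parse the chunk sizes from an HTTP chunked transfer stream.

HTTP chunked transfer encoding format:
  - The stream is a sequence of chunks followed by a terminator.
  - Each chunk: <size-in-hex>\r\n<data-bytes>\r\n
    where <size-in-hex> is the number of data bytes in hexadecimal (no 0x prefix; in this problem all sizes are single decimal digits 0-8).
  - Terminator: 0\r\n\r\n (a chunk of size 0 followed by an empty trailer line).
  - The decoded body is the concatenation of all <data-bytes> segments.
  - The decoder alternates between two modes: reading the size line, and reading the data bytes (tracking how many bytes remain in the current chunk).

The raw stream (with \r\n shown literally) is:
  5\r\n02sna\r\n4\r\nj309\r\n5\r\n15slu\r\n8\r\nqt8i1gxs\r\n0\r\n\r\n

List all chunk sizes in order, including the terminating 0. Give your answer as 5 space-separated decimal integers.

Answer: 5 4 5 8 0

Derivation:
Chunk 1: stream[0..1]='5' size=0x5=5, data at stream[3..8]='02sna' -> body[0..5], body so far='02sna'
Chunk 2: stream[10..11]='4' size=0x4=4, data at stream[13..17]='j309' -> body[5..9], body so far='02snaj309'
Chunk 3: stream[19..20]='5' size=0x5=5, data at stream[22..27]='15slu' -> body[9..14], body so far='02snaj30915slu'
Chunk 4: stream[29..30]='8' size=0x8=8, data at stream[32..40]='qt8i1gxs' -> body[14..22], body so far='02snaj30915sluqt8i1gxs'
Chunk 5: stream[42..43]='0' size=0 (terminator). Final body='02snaj30915sluqt8i1gxs' (22 bytes)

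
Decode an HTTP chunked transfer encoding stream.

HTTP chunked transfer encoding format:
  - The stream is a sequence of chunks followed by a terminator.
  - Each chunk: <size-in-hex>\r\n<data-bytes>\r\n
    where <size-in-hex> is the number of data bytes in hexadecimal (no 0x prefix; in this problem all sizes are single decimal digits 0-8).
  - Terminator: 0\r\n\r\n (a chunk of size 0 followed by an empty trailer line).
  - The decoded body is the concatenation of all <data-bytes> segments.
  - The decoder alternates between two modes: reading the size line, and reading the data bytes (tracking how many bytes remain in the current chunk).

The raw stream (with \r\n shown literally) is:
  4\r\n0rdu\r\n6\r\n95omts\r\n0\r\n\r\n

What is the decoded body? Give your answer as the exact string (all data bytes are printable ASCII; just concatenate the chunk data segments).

Answer: 0rdu95omts

Derivation:
Chunk 1: stream[0..1]='4' size=0x4=4, data at stream[3..7]='0rdu' -> body[0..4], body so far='0rdu'
Chunk 2: stream[9..10]='6' size=0x6=6, data at stream[12..18]='95omts' -> body[4..10], body so far='0rdu95omts'
Chunk 3: stream[20..21]='0' size=0 (terminator). Final body='0rdu95omts' (10 bytes)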